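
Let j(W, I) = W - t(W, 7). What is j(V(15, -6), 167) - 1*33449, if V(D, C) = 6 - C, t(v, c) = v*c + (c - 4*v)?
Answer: -33480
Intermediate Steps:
t(v, c) = c - 4*v + c*v (t(v, c) = c*v + (c - 4*v) = c - 4*v + c*v)
j(W, I) = -7 - 2*W (j(W, I) = W - (7 - 4*W + 7*W) = W - (7 + 3*W) = W + (-7 - 3*W) = -7 - 2*W)
j(V(15, -6), 167) - 1*33449 = (-7 - 2*(6 - 1*(-6))) - 1*33449 = (-7 - 2*(6 + 6)) - 33449 = (-7 - 2*12) - 33449 = (-7 - 24) - 33449 = -31 - 33449 = -33480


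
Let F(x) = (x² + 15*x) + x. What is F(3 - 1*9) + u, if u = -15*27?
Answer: -465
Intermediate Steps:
F(x) = x² + 16*x
u = -405
F(3 - 1*9) + u = (3 - 1*9)*(16 + (3 - 1*9)) - 405 = (3 - 9)*(16 + (3 - 9)) - 405 = -6*(16 - 6) - 405 = -6*10 - 405 = -60 - 405 = -465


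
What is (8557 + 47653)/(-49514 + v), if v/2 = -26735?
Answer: -4015/7356 ≈ -0.54581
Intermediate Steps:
v = -53470 (v = 2*(-26735) = -53470)
(8557 + 47653)/(-49514 + v) = (8557 + 47653)/(-49514 - 53470) = 56210/(-102984) = 56210*(-1/102984) = -4015/7356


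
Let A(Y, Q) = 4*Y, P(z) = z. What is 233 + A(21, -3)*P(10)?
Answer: 1073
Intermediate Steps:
233 + A(21, -3)*P(10) = 233 + (4*21)*10 = 233 + 84*10 = 233 + 840 = 1073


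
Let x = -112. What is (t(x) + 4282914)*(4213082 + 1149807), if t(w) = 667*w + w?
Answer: 22567562475122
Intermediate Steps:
t(w) = 668*w
(t(x) + 4282914)*(4213082 + 1149807) = (668*(-112) + 4282914)*(4213082 + 1149807) = (-74816 + 4282914)*5362889 = 4208098*5362889 = 22567562475122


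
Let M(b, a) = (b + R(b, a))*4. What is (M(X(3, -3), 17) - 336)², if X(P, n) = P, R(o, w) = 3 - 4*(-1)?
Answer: 87616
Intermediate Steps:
R(o, w) = 7 (R(o, w) = 3 + 4 = 7)
M(b, a) = 28 + 4*b (M(b, a) = (b + 7)*4 = (7 + b)*4 = 28 + 4*b)
(M(X(3, -3), 17) - 336)² = ((28 + 4*3) - 336)² = ((28 + 12) - 336)² = (40 - 336)² = (-296)² = 87616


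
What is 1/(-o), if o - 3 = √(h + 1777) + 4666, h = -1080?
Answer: -4669/21798864 + √697/21798864 ≈ -0.00021297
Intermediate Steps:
o = 4669 + √697 (o = 3 + (√(-1080 + 1777) + 4666) = 3 + (√697 + 4666) = 3 + (4666 + √697) = 4669 + √697 ≈ 4695.4)
1/(-o) = 1/(-(4669 + √697)) = 1/(-4669 - √697)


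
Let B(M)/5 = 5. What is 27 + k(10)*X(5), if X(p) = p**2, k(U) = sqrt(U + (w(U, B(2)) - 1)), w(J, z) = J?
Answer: 27 + 25*sqrt(19) ≈ 135.97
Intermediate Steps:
B(M) = 25 (B(M) = 5*5 = 25)
k(U) = sqrt(-1 + 2*U) (k(U) = sqrt(U + (U - 1)) = sqrt(U + (-1 + U)) = sqrt(-1 + 2*U))
27 + k(10)*X(5) = 27 + sqrt(-1 + 2*10)*5**2 = 27 + sqrt(-1 + 20)*25 = 27 + sqrt(19)*25 = 27 + 25*sqrt(19)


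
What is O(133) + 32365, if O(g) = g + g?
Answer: 32631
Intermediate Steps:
O(g) = 2*g
O(133) + 32365 = 2*133 + 32365 = 266 + 32365 = 32631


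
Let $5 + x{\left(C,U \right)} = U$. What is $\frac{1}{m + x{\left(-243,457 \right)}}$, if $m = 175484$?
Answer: $\frac{1}{175936} \approx 5.6839 \cdot 10^{-6}$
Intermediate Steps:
$x{\left(C,U \right)} = -5 + U$
$\frac{1}{m + x{\left(-243,457 \right)}} = \frac{1}{175484 + \left(-5 + 457\right)} = \frac{1}{175484 + 452} = \frac{1}{175936}$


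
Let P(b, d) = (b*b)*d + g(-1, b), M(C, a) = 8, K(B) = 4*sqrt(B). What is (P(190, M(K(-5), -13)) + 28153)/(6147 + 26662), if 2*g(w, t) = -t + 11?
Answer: 633727/65618 ≈ 9.6578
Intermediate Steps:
g(w, t) = 11/2 - t/2 (g(w, t) = (-t + 11)/2 = (11 - t)/2 = 11/2 - t/2)
P(b, d) = 11/2 - b/2 + d*b**2 (P(b, d) = (b*b)*d + (11/2 - b/2) = b**2*d + (11/2 - b/2) = d*b**2 + (11/2 - b/2) = 11/2 - b/2 + d*b**2)
(P(190, M(K(-5), -13)) + 28153)/(6147 + 26662) = ((11/2 - 1/2*190 + 8*190**2) + 28153)/(6147 + 26662) = ((11/2 - 95 + 8*36100) + 28153)/32809 = ((11/2 - 95 + 288800) + 28153)*(1/32809) = (577421/2 + 28153)*(1/32809) = (633727/2)*(1/32809) = 633727/65618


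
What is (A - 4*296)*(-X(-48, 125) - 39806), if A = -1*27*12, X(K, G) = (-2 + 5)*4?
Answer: 60045544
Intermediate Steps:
X(K, G) = 12 (X(K, G) = 3*4 = 12)
A = -324 (A = -27*12 = -324)
(A - 4*296)*(-X(-48, 125) - 39806) = (-324 - 4*296)*(-1*12 - 39806) = (-324 - 1184)*(-12 - 39806) = -1508*(-39818) = 60045544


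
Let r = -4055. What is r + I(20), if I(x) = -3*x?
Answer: -4115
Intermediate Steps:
r + I(20) = -4055 - 3*20 = -4055 - 60 = -4115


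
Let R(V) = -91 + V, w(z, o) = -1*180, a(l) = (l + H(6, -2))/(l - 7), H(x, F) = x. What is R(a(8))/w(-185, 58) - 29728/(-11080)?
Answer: 31021/9972 ≈ 3.1108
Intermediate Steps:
a(l) = (6 + l)/(-7 + l) (a(l) = (l + 6)/(l - 7) = (6 + l)/(-7 + l))
w(z, o) = -180
R(a(8))/w(-185, 58) - 29728/(-11080) = (-91 + (6 + 8)/(-7 + 8))/(-180) - 29728/(-11080) = (-91 + 14/1)*(-1/180) - 29728*(-1/11080) = (-91 + 1*14)*(-1/180) + 3716/1385 = (-91 + 14)*(-1/180) + 3716/1385 = -77*(-1/180) + 3716/1385 = 77/180 + 3716/1385 = 31021/9972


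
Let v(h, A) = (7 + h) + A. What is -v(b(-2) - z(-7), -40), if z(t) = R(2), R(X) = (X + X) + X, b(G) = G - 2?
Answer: 43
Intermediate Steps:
b(G) = -2 + G
R(X) = 3*X (R(X) = 2*X + X = 3*X)
z(t) = 6 (z(t) = 3*2 = 6)
v(h, A) = 7 + A + h
-v(b(-2) - z(-7), -40) = -(7 - 40 + ((-2 - 2) - 1*6)) = -(7 - 40 + (-4 - 6)) = -(7 - 40 - 10) = -1*(-43) = 43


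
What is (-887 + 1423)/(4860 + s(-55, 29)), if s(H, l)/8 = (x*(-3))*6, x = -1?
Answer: 134/1251 ≈ 0.10711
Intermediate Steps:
s(H, l) = 144 (s(H, l) = 8*(-1*(-3)*6) = 8*(3*6) = 8*18 = 144)
(-887 + 1423)/(4860 + s(-55, 29)) = (-887 + 1423)/(4860 + 144) = 536/5004 = 536*(1/5004) = 134/1251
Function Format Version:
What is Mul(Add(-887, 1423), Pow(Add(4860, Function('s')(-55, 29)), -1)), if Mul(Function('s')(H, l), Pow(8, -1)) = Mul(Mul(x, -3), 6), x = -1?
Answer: Rational(134, 1251) ≈ 0.10711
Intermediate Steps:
Function('s')(H, l) = 144 (Function('s')(H, l) = Mul(8, Mul(Mul(-1, -3), 6)) = Mul(8, Mul(3, 6)) = Mul(8, 18) = 144)
Mul(Add(-887, 1423), Pow(Add(4860, Function('s')(-55, 29)), -1)) = Mul(Add(-887, 1423), Pow(Add(4860, 144), -1)) = Mul(536, Pow(5004, -1)) = Mul(536, Rational(1, 5004)) = Rational(134, 1251)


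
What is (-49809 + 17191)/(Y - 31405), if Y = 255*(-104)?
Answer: 32618/57925 ≈ 0.56311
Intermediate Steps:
Y = -26520
(-49809 + 17191)/(Y - 31405) = (-49809 + 17191)/(-26520 - 31405) = -32618/(-57925) = -32618*(-1/57925) = 32618/57925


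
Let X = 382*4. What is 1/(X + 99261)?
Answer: 1/100789 ≈ 9.9217e-6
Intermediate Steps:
X = 1528
1/(X + 99261) = 1/(1528 + 99261) = 1/100789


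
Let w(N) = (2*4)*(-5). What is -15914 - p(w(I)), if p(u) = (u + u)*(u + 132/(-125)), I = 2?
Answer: -479962/25 ≈ -19198.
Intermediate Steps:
w(N) = -40 (w(N) = 8*(-5) = -40)
p(u) = 2*u*(-132/125 + u) (p(u) = (2*u)*(u + 132*(-1/125)) = (2*u)*(u - 132/125) = (2*u)*(-132/125 + u) = 2*u*(-132/125 + u))
-15914 - p(w(I)) = -15914 - 2*(-40)*(-132 + 125*(-40))/125 = -15914 - 2*(-40)*(-132 - 5000)/125 = -15914 - 2*(-40)*(-5132)/125 = -15914 - 1*82112/25 = -15914 - 82112/25 = -479962/25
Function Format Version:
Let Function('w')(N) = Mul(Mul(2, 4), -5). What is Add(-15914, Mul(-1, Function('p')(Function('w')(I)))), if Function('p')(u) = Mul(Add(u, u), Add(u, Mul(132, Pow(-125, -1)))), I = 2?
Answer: Rational(-479962, 25) ≈ -19198.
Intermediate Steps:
Function('w')(N) = -40 (Function('w')(N) = Mul(8, -5) = -40)
Function('p')(u) = Mul(2, u, Add(Rational(-132, 125), u)) (Function('p')(u) = Mul(Mul(2, u), Add(u, Mul(132, Rational(-1, 125)))) = Mul(Mul(2, u), Add(u, Rational(-132, 125))) = Mul(Mul(2, u), Add(Rational(-132, 125), u)) = Mul(2, u, Add(Rational(-132, 125), u)))
Add(-15914, Mul(-1, Function('p')(Function('w')(I)))) = Add(-15914, Mul(-1, Mul(Rational(2, 125), -40, Add(-132, Mul(125, -40))))) = Add(-15914, Mul(-1, Mul(Rational(2, 125), -40, Add(-132, -5000)))) = Add(-15914, Mul(-1, Mul(Rational(2, 125), -40, -5132))) = Add(-15914, Mul(-1, Rational(82112, 25))) = Add(-15914, Rational(-82112, 25)) = Rational(-479962, 25)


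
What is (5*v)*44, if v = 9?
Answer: 1980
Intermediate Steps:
(5*v)*44 = (5*9)*44 = 45*44 = 1980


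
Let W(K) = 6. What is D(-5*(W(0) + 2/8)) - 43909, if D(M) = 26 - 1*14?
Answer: -43897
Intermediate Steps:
D(M) = 12 (D(M) = 26 - 14 = 12)
D(-5*(W(0) + 2/8)) - 43909 = 12 - 43909 = -43897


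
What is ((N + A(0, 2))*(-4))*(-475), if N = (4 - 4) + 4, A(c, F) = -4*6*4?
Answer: -174800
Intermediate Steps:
A(c, F) = -96 (A(c, F) = -24*4 = -96)
N = 4 (N = 0 + 4 = 4)
((N + A(0, 2))*(-4))*(-475) = ((4 - 96)*(-4))*(-475) = -92*(-4)*(-475) = 368*(-475) = -174800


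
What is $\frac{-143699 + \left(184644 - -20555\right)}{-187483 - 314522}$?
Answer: $- \frac{4100}{33467} \approx -0.12251$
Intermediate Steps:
$\frac{-143699 + \left(184644 - -20555\right)}{-187483 - 314522} = \frac{-143699 + \left(184644 + 20555\right)}{-502005} = \left(-143699 + 205199\right) \left(- \frac{1}{502005}\right) = 61500 \left(- \frac{1}{502005}\right) = - \frac{4100}{33467}$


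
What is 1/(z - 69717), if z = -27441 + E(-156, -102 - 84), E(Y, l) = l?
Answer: -1/97344 ≈ -1.0273e-5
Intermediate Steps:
z = -27627 (z = -27441 + (-102 - 84) = -27441 - 186 = -27627)
1/(z - 69717) = 1/(-27627 - 69717) = 1/(-97344) = -1/97344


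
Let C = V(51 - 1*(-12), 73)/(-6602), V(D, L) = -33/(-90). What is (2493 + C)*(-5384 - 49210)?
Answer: -4492754714331/33010 ≈ -1.3610e+8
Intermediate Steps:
V(D, L) = 11/30 (V(D, L) = -33*(-1/90) = 11/30)
C = -11/198060 (C = (11/30)/(-6602) = (11/30)*(-1/6602) = -11/198060 ≈ -5.5539e-5)
(2493 + C)*(-5384 - 49210) = (2493 - 11/198060)*(-5384 - 49210) = (493763569/198060)*(-54594) = -4492754714331/33010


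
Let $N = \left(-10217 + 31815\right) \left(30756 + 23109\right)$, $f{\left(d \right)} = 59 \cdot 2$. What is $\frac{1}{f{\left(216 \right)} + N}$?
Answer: $\frac{1}{1163376388} \approx 8.5957 \cdot 10^{-10}$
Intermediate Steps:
$f{\left(d \right)} = 118$
$N = 1163376270$ ($N = 21598 \cdot 53865 = 1163376270$)
$\frac{1}{f{\left(216 \right)} + N} = \frac{1}{118 + 1163376270} = \frac{1}{1163376388}$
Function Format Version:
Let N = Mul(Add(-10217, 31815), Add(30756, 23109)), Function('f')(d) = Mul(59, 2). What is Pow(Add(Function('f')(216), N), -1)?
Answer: Rational(1, 1163376388) ≈ 8.5957e-10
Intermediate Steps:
Function('f')(d) = 118
N = 1163376270 (N = Mul(21598, 53865) = 1163376270)
Pow(Add(Function('f')(216), N), -1) = Pow(Add(118, 1163376270), -1) = Pow(1163376388, -1) = Rational(1, 1163376388)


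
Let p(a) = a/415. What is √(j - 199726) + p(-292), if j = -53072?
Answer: -292/415 + I*√252798 ≈ -0.70361 + 502.79*I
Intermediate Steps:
p(a) = a/415 (p(a) = a*(1/415) = a/415)
√(j - 199726) + p(-292) = √(-53072 - 199726) + (1/415)*(-292) = √(-252798) - 292/415 = I*√252798 - 292/415 = -292/415 + I*√252798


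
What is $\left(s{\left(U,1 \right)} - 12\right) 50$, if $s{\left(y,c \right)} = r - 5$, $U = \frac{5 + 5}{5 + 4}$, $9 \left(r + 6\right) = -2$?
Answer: $- \frac{10450}{9} \approx -1161.1$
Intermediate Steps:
$r = - \frac{56}{9}$ ($r = -6 + \frac{1}{9} \left(-2\right) = -6 - \frac{2}{9} = - \frac{56}{9} \approx -6.2222$)
$U = \frac{10}{9} \approx 1.1111$
$s{\left(y,c \right)} = - \frac{101}{9}$ ($s{\left(y,c \right)} = - \frac{56}{9} - 5 = - \frac{101}{9}$)
$\left(s{\left(U,1 \right)} - 12\right) 50 = \left(- \frac{101}{9} - 12\right) 50 = \left(- \frac{209}{9}\right) 50 = - \frac{10450}{9}$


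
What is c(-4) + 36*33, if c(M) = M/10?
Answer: 5938/5 ≈ 1187.6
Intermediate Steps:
c(M) = M/10 (c(M) = M*(1/10) = M/10)
c(-4) + 36*33 = (1/10)*(-4) + 36*33 = -2/5 + 1188 = 5938/5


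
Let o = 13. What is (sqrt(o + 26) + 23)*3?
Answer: 69 + 3*sqrt(39) ≈ 87.735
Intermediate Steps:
(sqrt(o + 26) + 23)*3 = (sqrt(13 + 26) + 23)*3 = (sqrt(39) + 23)*3 = (23 + sqrt(39))*3 = 69 + 3*sqrt(39)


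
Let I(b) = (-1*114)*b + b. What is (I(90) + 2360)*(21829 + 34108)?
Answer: -436867970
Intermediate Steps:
I(b) = -113*b (I(b) = -114*b + b = -113*b)
(I(90) + 2360)*(21829 + 34108) = (-113*90 + 2360)*(21829 + 34108) = (-10170 + 2360)*55937 = -7810*55937 = -436867970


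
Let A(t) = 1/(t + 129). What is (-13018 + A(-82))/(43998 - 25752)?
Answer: -611845/857562 ≈ -0.71347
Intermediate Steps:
A(t) = 1/(129 + t)
(-13018 + A(-82))/(43998 - 25752) = (-13018 + 1/(129 - 82))/(43998 - 25752) = (-13018 + 1/47)/18246 = (-13018 + 1/47)*(1/18246) = -611845/47*1/18246 = -611845/857562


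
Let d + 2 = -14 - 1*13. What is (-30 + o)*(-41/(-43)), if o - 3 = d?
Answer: -2296/43 ≈ -53.395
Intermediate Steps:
d = -29 (d = -2 + (-14 - 1*13) = -2 + (-14 - 13) = -2 - 27 = -29)
o = -26 (o = 3 - 29 = -26)
(-30 + o)*(-41/(-43)) = (-30 - 26)*(-41/(-43)) = -(-2296)*(-1)/43 = -56*41/43 = -2296/43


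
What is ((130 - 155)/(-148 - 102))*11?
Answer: 11/10 ≈ 1.1000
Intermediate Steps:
((130 - 155)/(-148 - 102))*11 = -25/(-250)*11 = -25*(-1/250)*11 = (⅒)*11 = 11/10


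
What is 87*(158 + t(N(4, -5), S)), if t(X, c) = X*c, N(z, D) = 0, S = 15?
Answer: 13746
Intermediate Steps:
87*(158 + t(N(4, -5), S)) = 87*(158 + 0*15) = 87*(158 + 0) = 87*158 = 13746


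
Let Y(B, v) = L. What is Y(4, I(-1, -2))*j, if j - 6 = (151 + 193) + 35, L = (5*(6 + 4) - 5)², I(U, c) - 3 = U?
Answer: 779625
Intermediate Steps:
I(U, c) = 3 + U
L = 2025 (L = (5*10 - 5)² = (50 - 5)² = 45² = 2025)
Y(B, v) = 2025
j = 385 (j = 6 + ((151 + 193) + 35) = 6 + (344 + 35) = 6 + 379 = 385)
Y(4, I(-1, -2))*j = 2025*385 = 779625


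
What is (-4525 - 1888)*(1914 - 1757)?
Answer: -1006841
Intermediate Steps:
(-4525 - 1888)*(1914 - 1757) = -6413*157 = -1006841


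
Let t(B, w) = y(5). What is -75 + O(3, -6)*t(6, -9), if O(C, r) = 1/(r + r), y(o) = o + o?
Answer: -455/6 ≈ -75.833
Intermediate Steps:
y(o) = 2*o
t(B, w) = 10 (t(B, w) = 2*5 = 10)
O(C, r) = 1/(2*r)
-75 + O(3, -6)*t(6, -9) = -75 + ((½)/(-6))*10 = -75 + ((½)*(-⅙))*10 = -75 - 1/12*10 = -75 - ⅚ = -455/6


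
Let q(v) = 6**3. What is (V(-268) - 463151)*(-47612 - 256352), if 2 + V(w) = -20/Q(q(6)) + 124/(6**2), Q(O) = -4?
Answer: 1267013445164/9 ≈ 1.4078e+11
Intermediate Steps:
q(v) = 216
V(w) = 58/9 (V(w) = -2 + (-20/(-4) + 124/(6**2)) = -2 + (-20*(-1/4) + 124/36) = -2 + (5 + 124*(1/36)) = -2 + (5 + 31/9) = -2 + 76/9 = 58/9)
(V(-268) - 463151)*(-47612 - 256352) = (58/9 - 463151)*(-47612 - 256352) = -4168301/9*(-303964) = 1267013445164/9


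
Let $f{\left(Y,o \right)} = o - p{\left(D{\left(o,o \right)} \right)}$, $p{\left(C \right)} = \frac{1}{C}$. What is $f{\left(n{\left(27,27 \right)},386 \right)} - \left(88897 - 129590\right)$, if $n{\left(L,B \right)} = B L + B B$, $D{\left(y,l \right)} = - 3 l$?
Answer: $\frac{47569483}{1158} \approx 41079.0$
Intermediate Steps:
$n{\left(L,B \right)} = B^{2} + B L$ ($n{\left(L,B \right)} = B L + B^{2} = B^{2} + B L$)
$f{\left(Y,o \right)} = o + \frac{1}{3 o}$ ($f{\left(Y,o \right)} = o - \frac{1}{\left(-3\right) o} = o - - \frac{1}{3 o} = o + \frac{1}{3 o}$)
$f{\left(n{\left(27,27 \right)},386 \right)} - \left(88897 - 129590\right) = \left(386 + \frac{1}{3 \cdot 386}\right) - \left(88897 - 129590\right) = \left(386 + \frac{1}{3} \cdot \frac{1}{386}\right) - -40693 = \left(386 + \frac{1}{1158}\right) + 40693 = \frac{446989}{1158} + 40693 = \frac{47569483}{1158}$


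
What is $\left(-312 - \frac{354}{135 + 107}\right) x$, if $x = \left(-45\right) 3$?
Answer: $\frac{5120415}{121} \approx 42318.0$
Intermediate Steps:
$x = -135$
$\left(-312 - \frac{354}{135 + 107}\right) x = \left(-312 - \frac{354}{135 + 107}\right) \left(-135\right) = \left(-312 - \frac{354}{242}\right) \left(-135\right) = \left(-312 - \frac{177}{121}\right) \left(-135\right) = \left(- \frac{37929}{121}\right) \left(-135\right) = \frac{5120415}{121}$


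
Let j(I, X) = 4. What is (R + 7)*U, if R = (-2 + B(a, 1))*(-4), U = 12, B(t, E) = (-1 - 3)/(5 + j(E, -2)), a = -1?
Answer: 604/3 ≈ 201.33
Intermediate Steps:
B(t, E) = -4/9 (B(t, E) = (-1 - 3)/(5 + 4) = -4/9)
R = 88/9 (R = (-2 - 4/9)*(-4) = -22/9*(-4) = 88/9 ≈ 9.7778)
(R + 7)*U = (88/9 + 7)*12 = (151/9)*12 = 604/3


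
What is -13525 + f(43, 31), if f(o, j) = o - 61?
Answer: -13543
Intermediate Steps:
f(o, j) = -61 + o
-13525 + f(43, 31) = -13525 + (-61 + 43) = -13525 - 18 = -13543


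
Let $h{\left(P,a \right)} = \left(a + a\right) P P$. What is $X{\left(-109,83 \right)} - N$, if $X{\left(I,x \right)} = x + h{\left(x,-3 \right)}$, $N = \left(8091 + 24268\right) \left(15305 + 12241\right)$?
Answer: $-891402265$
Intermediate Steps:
$N = 891361014$ ($N = 32359 \cdot 27546 = 891361014$)
$h{\left(P,a \right)} = 2 a P^{2}$
$X{\left(I,x \right)} = x - 6 x^{2}$ ($X{\left(I,x \right)} = x + 2 \left(-3\right) x^{2} = x - 6 x^{2}$)
$X{\left(-109,83 \right)} - N = 83 \left(1 - 498\right) - 891361014 = 83 \left(-497\right) - 891361014 = -41251 - 891361014 = -891402265$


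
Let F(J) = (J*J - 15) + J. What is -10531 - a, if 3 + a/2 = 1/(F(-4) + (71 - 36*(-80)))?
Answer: -15513851/1474 ≈ -10525.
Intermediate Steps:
F(J) = -15 + J + J² (F(J) = (J² - 15) + J = (-15 + J²) + J = -15 + J + J²)
a = -8843/1474 (a = -6 + 2/((-15 - 4 + (-4)²) + (71 - 36*(-80))) = -6 + 2/((-15 - 4 + 16) + (71 + 2880)) = -6 + 2/(-3 + 2951) = -6 + 2/2948 = -6 + 2*(1/2948) = -6 + 1/1474 = -8843/1474 ≈ -5.9993)
-10531 - a = -10531 - 1*(-8843/1474) = -10531 + 8843/1474 = -15513851/1474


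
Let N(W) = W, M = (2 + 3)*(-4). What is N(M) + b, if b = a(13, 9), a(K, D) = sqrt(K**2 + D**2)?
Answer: -20 + 5*sqrt(10) ≈ -4.1886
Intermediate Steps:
M = -20 (M = 5*(-4) = -20)
a(K, D) = sqrt(D**2 + K**2)
b = 5*sqrt(10) (b = sqrt(9**2 + 13**2) = sqrt(81 + 169) = sqrt(250) = 5*sqrt(10) ≈ 15.811)
N(M) + b = -20 + 5*sqrt(10)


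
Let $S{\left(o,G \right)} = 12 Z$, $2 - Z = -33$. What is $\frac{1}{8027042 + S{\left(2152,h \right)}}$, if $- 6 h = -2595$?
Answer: $\frac{1}{8027462} \approx 1.2457 \cdot 10^{-7}$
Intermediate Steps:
$h = \frac{865}{2}$ ($h = \left(- \frac{1}{6}\right) \left(-2595\right) = \frac{865}{2} \approx 432.5$)
$Z = 35$ ($Z = 2 - -33 = 2 + 33 = 35$)
$S{\left(o,G \right)} = 420$ ($S{\left(o,G \right)} = 12 \cdot 35 = 420$)
$\frac{1}{8027042 + S{\left(2152,h \right)}} = \frac{1}{8027042 + 420} = \frac{1}{8027462}$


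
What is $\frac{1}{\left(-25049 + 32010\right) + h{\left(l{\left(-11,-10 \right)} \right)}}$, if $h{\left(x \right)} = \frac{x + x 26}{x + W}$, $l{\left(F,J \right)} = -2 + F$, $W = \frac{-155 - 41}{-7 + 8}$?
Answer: $\frac{209}{1455200} \approx 0.00014362$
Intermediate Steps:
$W = -196$ ($W = - \frac{196}{1} = \left(-196\right) 1 = -196$)
$h{\left(x \right)} = \frac{27 x}{-196 + x}$ ($h{\left(x \right)} = \frac{x + x 26}{x - 196} = \frac{x + 26 x}{-196 + x} = \frac{27 x}{-196 + x}$)
$\frac{1}{\left(-25049 + 32010\right) + h{\left(l{\left(-11,-10 \right)} \right)}} = \frac{1}{\left(-25049 + 32010\right) + \frac{27 \left(-2 - 11\right)}{-196 - 13}} = \frac{1}{6961 + 27 \left(-13\right) \frac{1}{-196 - 13}} = \frac{1}{6961 + 27 \left(-13\right) \frac{1}{-209}} = \frac{1}{6961 + 27 \left(-13\right) \left(- \frac{1}{209}\right)} = \frac{1}{6961 + \frac{351}{209}} = \frac{1}{\frac{1455200}{209}} = \frac{209}{1455200}$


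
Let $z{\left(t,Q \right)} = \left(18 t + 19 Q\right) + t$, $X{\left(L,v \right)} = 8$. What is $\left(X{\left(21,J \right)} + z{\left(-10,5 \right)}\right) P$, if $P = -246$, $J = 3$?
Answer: $21402$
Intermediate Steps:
$z{\left(t,Q \right)} = 19 Q + 19 t$
$\left(X{\left(21,J \right)} + z{\left(-10,5 \right)}\right) P = \left(8 + \left(19 \cdot 5 + 19 \left(-10\right)\right)\right) \left(-246\right) = \left(8 + \left(95 - 190\right)\right) \left(-246\right) = \left(8 - 95\right) \left(-246\right) = \left(-87\right) \left(-246\right) = 21402$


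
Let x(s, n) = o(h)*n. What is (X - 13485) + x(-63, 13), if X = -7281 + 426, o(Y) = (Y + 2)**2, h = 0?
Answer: -20288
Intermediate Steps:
o(Y) = (2 + Y)**2
x(s, n) = 4*n (x(s, n) = (2 + 0)**2*n = 2**2*n = 4*n)
X = -6855
(X - 13485) + x(-63, 13) = (-6855 - 13485) + 4*13 = -20340 + 52 = -20288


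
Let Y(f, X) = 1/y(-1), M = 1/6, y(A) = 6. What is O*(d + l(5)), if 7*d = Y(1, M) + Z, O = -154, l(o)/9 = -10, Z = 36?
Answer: 39193/3 ≈ 13064.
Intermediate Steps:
M = 1/6 ≈ 0.16667
l(o) = -90 (l(o) = 9*(-10) = -90)
Y(f, X) = 1/6
d = 31/6 (d = (1/6 + 36)/7 = (1/7)*(217/6) = 31/6 ≈ 5.1667)
O*(d + l(5)) = -154*(31/6 - 90) = -154*(-509/6) = 39193/3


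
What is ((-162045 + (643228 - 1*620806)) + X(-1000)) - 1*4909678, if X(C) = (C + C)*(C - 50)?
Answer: -2949301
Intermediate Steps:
X(C) = 2*C*(-50 + C) (X(C) = (2*C)*(-50 + C) = 2*C*(-50 + C))
((-162045 + (643228 - 1*620806)) + X(-1000)) - 1*4909678 = ((-162045 + (643228 - 1*620806)) + 2*(-1000)*(-50 - 1000)) - 1*4909678 = ((-162045 + (643228 - 620806)) + 2*(-1000)*(-1050)) - 4909678 = ((-162045 + 22422) + 2100000) - 4909678 = (-139623 + 2100000) - 4909678 = 1960377 - 4909678 = -2949301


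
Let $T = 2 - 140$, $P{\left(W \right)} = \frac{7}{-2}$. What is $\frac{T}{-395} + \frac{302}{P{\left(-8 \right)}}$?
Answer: $- \frac{237614}{2765} \approx -85.936$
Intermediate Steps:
$P{\left(W \right)} = - \frac{7}{2}$ ($P{\left(W \right)} = 7 \left(- \frac{1}{2}\right) = - \frac{7}{2}$)
$T = -138$ ($T = 2 - 140 = -138$)
$\frac{T}{-395} + \frac{302}{P{\left(-8 \right)}} = - \frac{138}{-395} + \frac{302}{- \frac{7}{2}} = \left(-138\right) \left(- \frac{1}{395}\right) + 302 \left(- \frac{2}{7}\right) = \frac{138}{395} - \frac{604}{7} = - \frac{237614}{2765}$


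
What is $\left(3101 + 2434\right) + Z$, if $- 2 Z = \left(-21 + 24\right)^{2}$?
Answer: $\frac{11061}{2} \approx 5530.5$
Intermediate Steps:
$Z = - \frac{9}{2}$ ($Z = - \frac{\left(-21 + 24\right)^{2}}{2} = - \frac{3^{2}}{2} = \left(- \frac{1}{2}\right) 9 = - \frac{9}{2} \approx -4.5$)
$\left(3101 + 2434\right) + Z = \left(3101 + 2434\right) - \frac{9}{2} = 5535 - \frac{9}{2} = \frac{11061}{2}$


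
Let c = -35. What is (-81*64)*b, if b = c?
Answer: 181440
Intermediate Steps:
b = -35
(-81*64)*b = -81*64*(-35) = -5184*(-35) = 181440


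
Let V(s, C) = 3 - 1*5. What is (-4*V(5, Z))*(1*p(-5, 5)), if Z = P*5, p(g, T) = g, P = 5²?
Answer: -40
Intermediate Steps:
P = 25
Z = 125 (Z = 25*5 = 125)
V(s, C) = -2 (V(s, C) = 3 - 5 = -2)
(-4*V(5, Z))*(1*p(-5, 5)) = (-4*(-2))*(1*(-5)) = 8*(-5) = -40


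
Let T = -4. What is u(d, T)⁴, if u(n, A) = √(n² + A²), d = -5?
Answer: 1681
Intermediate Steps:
u(n, A) = √(A² + n²)
u(d, T)⁴ = (√((-4)² + (-5)²))⁴ = (√(16 + 25))⁴ = (√41)⁴ = 1681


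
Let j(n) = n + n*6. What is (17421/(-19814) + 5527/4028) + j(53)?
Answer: 14824572011/39905396 ≈ 371.49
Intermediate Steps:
j(n) = 7*n (j(n) = n + 6*n = 7*n)
(17421/(-19814) + 5527/4028) + j(53) = (17421/(-19814) + 5527/4028) + 7*53 = (17421*(-1/19814) + 5527*(1/4028)) + 371 = (-17421/19814 + 5527/4028) + 371 = 19670095/39905396 + 371 = 14824572011/39905396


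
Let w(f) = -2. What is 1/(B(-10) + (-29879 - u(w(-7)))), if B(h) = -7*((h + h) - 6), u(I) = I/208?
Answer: -104/3088487 ≈ -3.3673e-5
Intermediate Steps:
u(I) = I/208 (u(I) = I*(1/208) = I/208)
B(h) = 42 - 14*h (B(h) = -7*(2*h - 6) = -7*(-6 + 2*h) = 42 - 14*h)
1/(B(-10) + (-29879 - u(w(-7)))) = 1/((42 - 14*(-10)) + (-29879 - (-2)/208)) = 1/((42 + 140) + (-29879 - 1*(-1/104))) = 1/(182 + (-29879 + 1/104)) = 1/(182 - 3107415/104) = 1/(-3088487/104) = -104/3088487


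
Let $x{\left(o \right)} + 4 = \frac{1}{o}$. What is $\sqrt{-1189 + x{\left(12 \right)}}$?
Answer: $\frac{i \sqrt{42945}}{6} \approx 34.539 i$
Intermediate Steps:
$x{\left(o \right)} = -4 + \frac{1}{o}$
$\sqrt{-1189 + x{\left(12 \right)}} = \sqrt{-1189 - \left(4 - \frac{1}{12}\right)} = \sqrt{-1189 + \left(-4 + \frac{1}{12}\right)} = \sqrt{-1189 - \frac{47}{12}} = \sqrt{- \frac{14315}{12}} = \frac{i \sqrt{42945}}{6}$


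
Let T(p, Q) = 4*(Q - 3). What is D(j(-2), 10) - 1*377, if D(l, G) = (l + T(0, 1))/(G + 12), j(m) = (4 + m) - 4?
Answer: -4152/11 ≈ -377.45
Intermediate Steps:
T(p, Q) = -12 + 4*Q (T(p, Q) = 4*(-3 + Q) = -12 + 4*Q)
j(m) = m
D(l, G) = (-8 + l)/(12 + G) (D(l, G) = (l + (-12 + 4*1))/(G + 12) = (l + (-12 + 4))/(12 + G) = (l - 8)/(12 + G) = (-8 + l)/(12 + G))
D(j(-2), 10) - 1*377 = (-8 - 2)/(12 + 10) - 1*377 = -10/22 - 377 = (1/22)*(-10) - 377 = -5/11 - 377 = -4152/11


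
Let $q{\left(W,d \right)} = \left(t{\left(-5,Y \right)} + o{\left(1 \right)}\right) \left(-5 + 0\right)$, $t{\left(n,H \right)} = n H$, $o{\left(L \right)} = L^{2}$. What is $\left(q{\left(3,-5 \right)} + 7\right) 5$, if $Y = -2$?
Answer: $-240$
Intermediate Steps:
$t{\left(n,H \right)} = H n$
$q{\left(W,d \right)} = -55$ ($q{\left(W,d \right)} = \left(\left(-2\right) \left(-5\right) + 1^{2}\right) \left(-5 + 0\right) = \left(10 + 1\right) \left(-5\right) = 11 \left(-5\right) = -55$)
$\left(q{\left(3,-5 \right)} + 7\right) 5 = \left(-55 + 7\right) 5 = \left(-48\right) 5 = -240$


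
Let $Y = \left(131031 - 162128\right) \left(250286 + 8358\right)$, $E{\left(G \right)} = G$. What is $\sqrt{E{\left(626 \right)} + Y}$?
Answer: $19 i \sqrt{22279922} \approx 89683.0 i$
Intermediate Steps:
$Y = -8043052468$ ($Y = \left(-31097\right) 258644 = -8043052468$)
$\sqrt{E{\left(626 \right)} + Y} = \sqrt{626 - 8043052468} = \sqrt{-8043051842} = 19 i \sqrt{22279922}$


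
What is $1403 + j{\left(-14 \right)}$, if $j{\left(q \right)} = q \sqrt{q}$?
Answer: $1403 - 14 i \sqrt{14} \approx 1403.0 - 52.383 i$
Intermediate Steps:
$j{\left(q \right)} = q^{\frac{3}{2}}$
$1403 + j{\left(-14 \right)} = 1403 + \left(-14\right)^{\frac{3}{2}} = 1403 - 14 i \sqrt{14}$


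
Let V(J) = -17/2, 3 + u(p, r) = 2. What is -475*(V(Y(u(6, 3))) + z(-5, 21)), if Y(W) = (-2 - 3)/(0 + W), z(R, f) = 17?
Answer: -8075/2 ≈ -4037.5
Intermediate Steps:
u(p, r) = -1 (u(p, r) = -3 + 2 = -1)
Y(W) = -5/W
V(J) = -17/2 (V(J) = -17*1/2 = -17/2)
-475*(V(Y(u(6, 3))) + z(-5, 21)) = -475*(-17/2 + 17) = -475*17/2 = -8075/2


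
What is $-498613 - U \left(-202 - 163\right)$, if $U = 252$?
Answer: $-406633$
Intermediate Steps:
$-498613 - U \left(-202 - 163\right) = -498613 - 252 \left(-202 - 163\right) = -498613 - 252 \left(-365\right) = -498613 - -91980 = -498613 + 91980 = -406633$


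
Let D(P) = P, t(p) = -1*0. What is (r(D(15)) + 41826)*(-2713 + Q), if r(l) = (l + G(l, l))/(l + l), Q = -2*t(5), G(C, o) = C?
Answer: -113476651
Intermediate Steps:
t(p) = 0
Q = 0 (Q = -2*0 = 0)
r(l) = 1 (r(l) = (l + l)/(l + l) = (2*l)/((2*l)) = (2*l)*(1/(2*l)) = 1)
(r(D(15)) + 41826)*(-2713 + Q) = (1 + 41826)*(-2713 + 0) = 41827*(-2713) = -113476651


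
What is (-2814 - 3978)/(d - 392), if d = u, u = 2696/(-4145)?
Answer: 1173035/67814 ≈ 17.298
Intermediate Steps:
u = -2696/4145 (u = 2696*(-1/4145) = -2696/4145 ≈ -0.65042)
d = -2696/4145 ≈ -0.65042
(-2814 - 3978)/(d - 392) = (-2814 - 3978)/(-2696/4145 - 392) = -6792/(-1627536/4145) = -6792*(-4145/1627536) = 1173035/67814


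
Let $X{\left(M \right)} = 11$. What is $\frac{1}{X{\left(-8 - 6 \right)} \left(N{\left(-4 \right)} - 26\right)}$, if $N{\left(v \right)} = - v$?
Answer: $- \frac{1}{242} \approx -0.0041322$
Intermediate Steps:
$\frac{1}{X{\left(-8 - 6 \right)} \left(N{\left(-4 \right)} - 26\right)} = \frac{1}{11 \left(\left(-1\right) \left(-4\right) - 26\right)} = \frac{1}{11 \left(4 - 26\right)} = \frac{1}{11 \left(-22\right)} = \frac{1}{-242} = - \frac{1}{242}$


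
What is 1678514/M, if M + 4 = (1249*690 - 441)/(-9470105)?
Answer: -15895703823970/38741789 ≈ -4.1030e+5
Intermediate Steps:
M = -38741789/9470105 (M = -4 + (1249*690 - 441)/(-9470105) = -4 + (861810 - 441)*(-1/9470105) = -4 + 861369*(-1/9470105) = -4 - 861369/9470105 = -38741789/9470105 ≈ -4.0910)
1678514/M = 1678514/(-38741789/9470105) = 1678514*(-9470105/38741789) = -15895703823970/38741789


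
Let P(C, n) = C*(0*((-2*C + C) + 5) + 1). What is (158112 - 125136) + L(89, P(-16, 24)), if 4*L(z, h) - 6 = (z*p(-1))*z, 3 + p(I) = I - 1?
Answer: 92305/4 ≈ 23076.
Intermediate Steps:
p(I) = -4 + I (p(I) = -3 + (I - 1) = -3 + (-1 + I) = -4 + I)
P(C, n) = C (P(C, n) = C*(0*(-C + 5) + 1) = C*(0*(5 - C) + 1) = C*(0 + 1) = C*1 = C)
L(z, h) = 3/2 - 5*z²/4 (L(z, h) = 3/2 + ((z*(-4 - 1))*z)/4 = 3/2 + ((z*(-5))*z)/4 = 3/2 + ((-5*z)*z)/4 = 3/2 + (-5*z²)/4 = 3/2 - 5*z²/4)
(158112 - 125136) + L(89, P(-16, 24)) = (158112 - 125136) + (3/2 - 5/4*89²) = 32976 + (3/2 - 5/4*7921) = 32976 + (3/2 - 39605/4) = 32976 - 39599/4 = 92305/4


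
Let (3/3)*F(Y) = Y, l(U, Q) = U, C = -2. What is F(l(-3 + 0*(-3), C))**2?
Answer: 9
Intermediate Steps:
F(Y) = Y
F(l(-3 + 0*(-3), C))**2 = (-3 + 0*(-3))**2 = (-3 + 0)**2 = (-3)**2 = 9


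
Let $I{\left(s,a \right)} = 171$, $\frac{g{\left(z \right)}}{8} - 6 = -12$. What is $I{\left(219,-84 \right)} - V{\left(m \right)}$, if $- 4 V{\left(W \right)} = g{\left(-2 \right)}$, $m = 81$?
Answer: $159$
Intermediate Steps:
$g{\left(z \right)} = -48$ ($g{\left(z \right)} = 48 + 8 \left(-12\right) = 48 - 96 = -48$)
$V{\left(W \right)} = 12$ ($V{\left(W \right)} = \left(- \frac{1}{4}\right) \left(-48\right) = 12$)
$I{\left(219,-84 \right)} - V{\left(m \right)} = 171 - 12 = 159$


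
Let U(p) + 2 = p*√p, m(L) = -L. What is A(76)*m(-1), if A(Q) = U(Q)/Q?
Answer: -1/38 + 2*√19 ≈ 8.6915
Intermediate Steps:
U(p) = -2 + p^(3/2) (U(p) = -2 + p*√p = -2 + p^(3/2))
A(Q) = (-2 + Q^(3/2))/Q
A(76)*m(-1) = ((-2 + 76^(3/2))/76)*(-1*(-1)) = ((-2 + 152*√19)/76)*1 = (-1/38 + 2*√19)*1 = -1/38 + 2*√19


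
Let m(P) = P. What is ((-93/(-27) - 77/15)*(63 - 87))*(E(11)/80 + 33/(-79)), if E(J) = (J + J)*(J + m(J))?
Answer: 1352648/5925 ≈ 228.29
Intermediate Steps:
E(J) = 4*J**2 (E(J) = (J + J)*(J + J) = (2*J)*(2*J) = 4*J**2)
((-93/(-27) - 77/15)*(63 - 87))*(E(11)/80 + 33/(-79)) = ((-93/(-27) - 77/15)*(63 - 87))*((4*11**2)/80 + 33/(-79)) = ((-93*(-1/27) - 77*1/15)*(-24))*((4*121)*(1/80) + 33*(-1/79)) = ((31/9 - 77/15)*(-24))*(484*(1/80) - 33/79) = (-76/45*(-24))*(121/20 - 33/79) = (608/15)*(8899/1580) = 1352648/5925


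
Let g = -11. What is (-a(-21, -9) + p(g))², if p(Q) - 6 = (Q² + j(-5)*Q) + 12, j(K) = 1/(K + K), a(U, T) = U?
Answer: 2595321/100 ≈ 25953.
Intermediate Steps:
j(K) = 1/(2*K)
p(Q) = 18 + Q² - Q/10 (p(Q) = 6 + ((Q² + ((½)/(-5))*Q) + 12) = 6 + ((Q² + ((½)*(-⅕))*Q) + 12) = 6 + ((Q² - Q/10) + 12) = 6 + (12 + Q² - Q/10) = 18 + Q² - Q/10)
(-a(-21, -9) + p(g))² = (-1*(-21) + (18 + (-11)² - ⅒*(-11)))² = (21 + (18 + 121 + 11/10))² = (21 + 1401/10)² = (1611/10)² = 2595321/100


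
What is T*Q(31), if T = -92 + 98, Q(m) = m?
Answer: 186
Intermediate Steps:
T = 6
T*Q(31) = 6*31 = 186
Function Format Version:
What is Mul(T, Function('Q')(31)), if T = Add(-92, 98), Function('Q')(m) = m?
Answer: 186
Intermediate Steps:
T = 6
Mul(T, Function('Q')(31)) = Mul(6, 31) = 186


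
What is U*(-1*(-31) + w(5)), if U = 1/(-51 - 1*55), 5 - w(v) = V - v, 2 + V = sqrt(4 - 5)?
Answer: -43/106 + I/106 ≈ -0.40566 + 0.009434*I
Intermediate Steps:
V = -2 + I (V = -2 + sqrt(4 - 5) = -2 + sqrt(-1) = -2 + I ≈ -2.0 + 1.0*I)
w(v) = 7 + v - I (w(v) = 5 - ((-2 + I) - v) = 5 - (-2 + I - v) = 5 + (2 + v - I) = 7 + v - I)
U = -1/106 (U = 1/(-51 - 55) = 1/(-106) = -1/106 ≈ -0.0094340)
U*(-1*(-31) + w(5)) = -(-1*(-31) + (7 + 5 - I))/106 = -(31 + (12 - I))/106 = -(43 - I)/106 = -43/106 + I/106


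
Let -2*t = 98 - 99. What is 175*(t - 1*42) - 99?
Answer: -14723/2 ≈ -7361.5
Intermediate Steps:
t = 1/2 (t = -(98 - 99)/2 = -1/2*(-1) = 1/2 ≈ 0.50000)
175*(t - 1*42) - 99 = 175*(1/2 - 1*42) - 99 = 175*(1/2 - 42) - 99 = 175*(-83/2) - 99 = -14525/2 - 99 = -14723/2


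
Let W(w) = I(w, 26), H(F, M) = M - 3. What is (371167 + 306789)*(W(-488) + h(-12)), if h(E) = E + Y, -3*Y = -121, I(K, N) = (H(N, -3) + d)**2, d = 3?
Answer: 75931072/3 ≈ 2.5310e+7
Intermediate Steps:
H(F, M) = -3 + M
I(K, N) = 9 (I(K, N) = ((-3 - 3) + 3)**2 = (-6 + 3)**2 = (-3)**2 = 9)
Y = 121/3 (Y = -1/3*(-121) = 121/3 ≈ 40.333)
W(w) = 9
h(E) = 121/3 + E (h(E) = E + 121/3 = 121/3 + E)
(371167 + 306789)*(W(-488) + h(-12)) = (371167 + 306789)*(9 + (121/3 - 12)) = 677956*(9 + 85/3) = 677956*(112/3) = 75931072/3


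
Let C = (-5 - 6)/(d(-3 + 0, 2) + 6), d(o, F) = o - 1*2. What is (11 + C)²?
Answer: 0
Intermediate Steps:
d(o, F) = -2 + o (d(o, F) = o - 2 = -2 + o)
C = -11 (C = (-5 - 6)/((-2 + (-3 + 0)) + 6) = -11/((-2 - 3) + 6) = -11/(-5 + 6) = -11/1 = -11*1 = -11)
(11 + C)² = (11 - 11)² = 0² = 0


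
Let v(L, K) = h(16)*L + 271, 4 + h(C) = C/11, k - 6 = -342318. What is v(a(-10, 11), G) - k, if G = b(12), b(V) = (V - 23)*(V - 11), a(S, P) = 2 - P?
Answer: 3768665/11 ≈ 3.4261e+5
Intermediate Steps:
k = -342312 (k = 6 - 342318 = -342312)
b(V) = (-23 + V)*(-11 + V)
h(C) = -4 + C/11
G = -11 (G = 253 + 12**2 - 34*12 = 253 + 144 - 408 = -11)
v(L, K) = 271 - 28*L/11 (v(L, K) = (-4 + (1/11)*16)*L + 271 = (-4 + 16/11)*L + 271 = -28*L/11 + 271 = 271 - 28*L/11)
v(a(-10, 11), G) - k = (271 - 28*(2 - 1*11)/11) - 1*(-342312) = (271 - 28*(2 - 11)/11) + 342312 = (271 - 28/11*(-9)) + 342312 = (271 + 252/11) + 342312 = 3233/11 + 342312 = 3768665/11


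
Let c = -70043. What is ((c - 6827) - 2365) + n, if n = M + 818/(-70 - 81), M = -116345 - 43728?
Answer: -36136326/151 ≈ -2.3931e+5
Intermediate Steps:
M = -160073
n = -24171841/151 (n = -160073 + 818/(-70 - 81) = -160073 + 818/(-151) = -160073 - 1/151*818 = -160073 - 818/151 = -24171841/151 ≈ -1.6008e+5)
((c - 6827) - 2365) + n = ((-70043 - 6827) - 2365) - 24171841/151 = (-76870 - 2365) - 24171841/151 = -79235 - 24171841/151 = -36136326/151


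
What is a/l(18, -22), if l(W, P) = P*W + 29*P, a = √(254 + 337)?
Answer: -√591/1034 ≈ -0.023511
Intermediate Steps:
a = √591 ≈ 24.310
l(W, P) = 29*P + P*W
a/l(18, -22) = √591/((-22*(29 + 18))) = √591/((-22*47)) = √591/(-1034) = √591*(-1/1034) = -√591/1034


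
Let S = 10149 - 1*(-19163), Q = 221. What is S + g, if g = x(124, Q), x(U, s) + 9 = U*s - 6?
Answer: 56701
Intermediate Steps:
x(U, s) = -15 + U*s (x(U, s) = -9 + (U*s - 6) = -9 + (-6 + U*s) = -15 + U*s)
g = 27389 (g = -15 + 124*221 = -15 + 27404 = 27389)
S = 29312 (S = 10149 + 19163 = 29312)
S + g = 29312 + 27389 = 56701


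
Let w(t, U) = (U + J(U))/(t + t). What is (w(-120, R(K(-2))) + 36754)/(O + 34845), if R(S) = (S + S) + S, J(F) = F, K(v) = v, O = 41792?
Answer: 735081/1532740 ≈ 0.47959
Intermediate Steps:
R(S) = 3*S (R(S) = 2*S + S = 3*S)
w(t, U) = U/t (w(t, U) = (U + U)/(t + t) = (2*U)/((2*t)) = (2*U)*(1/(2*t)) = U/t)
(w(-120, R(K(-2))) + 36754)/(O + 34845) = ((3*(-2))/(-120) + 36754)/(41792 + 34845) = (-6*(-1/120) + 36754)/76637 = (1/20 + 36754)*(1/76637) = (735081/20)*(1/76637) = 735081/1532740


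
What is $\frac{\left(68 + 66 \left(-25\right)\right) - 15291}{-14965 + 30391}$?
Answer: $- \frac{16873}{15426} \approx -1.0938$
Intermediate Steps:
$\frac{\left(68 + 66 \left(-25\right)\right) - 15291}{-14965 + 30391} = \frac{\left(68 - 1650\right) - 15291}{15426} = \left(-1582 - 15291\right) \frac{1}{15426} = \left(-16873\right) \frac{1}{15426} = - \frac{16873}{15426}$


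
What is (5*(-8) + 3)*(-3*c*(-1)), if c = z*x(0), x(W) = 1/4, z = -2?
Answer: 111/2 ≈ 55.500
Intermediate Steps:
x(W) = ¼ (x(W) = 1*(¼) = ¼)
c = -½ (c = -2*¼ = -½ ≈ -0.50000)
(5*(-8) + 3)*(-3*c*(-1)) = (5*(-8) + 3)*(-3*(-½)*(-1)) = (-40 + 3)*((3/2)*(-1)) = -37*(-3/2) = 111/2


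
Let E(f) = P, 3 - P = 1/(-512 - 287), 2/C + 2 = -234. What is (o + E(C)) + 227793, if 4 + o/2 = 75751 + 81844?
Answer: 433839423/799 ≈ 5.4298e+5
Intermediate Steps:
o = 315182 (o = -8 + 2*(75751 + 81844) = -8 + 2*157595 = -8 + 315190 = 315182)
C = -1/118 (C = 2/(-2 - 234) = 2/(-236) = 2*(-1/236) = -1/118 ≈ -0.0084746)
P = 2398/799 (P = 3 - 1/(-512 - 287) = 3 - 1/(-799) = 3 - 1*(-1/799) = 3 + 1/799 = 2398/799 ≈ 3.0013)
E(f) = 2398/799
(o + E(C)) + 227793 = (315182 + 2398/799) + 227793 = 251832816/799 + 227793 = 433839423/799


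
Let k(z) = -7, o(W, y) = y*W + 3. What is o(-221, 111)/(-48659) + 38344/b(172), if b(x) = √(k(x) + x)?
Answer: 24528/48659 + 38344*√165/165 ≈ 2985.6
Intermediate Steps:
o(W, y) = 3 + W*y (o(W, y) = W*y + 3 = 3 + W*y)
b(x) = √(-7 + x)
o(-221, 111)/(-48659) + 38344/b(172) = (3 - 221*111)/(-48659) + 38344/(√(-7 + 172)) = (3 - 24531)*(-1/48659) + 38344/(√165) = -24528*(-1/48659) + 38344*(√165/165) = 24528/48659 + 38344*√165/165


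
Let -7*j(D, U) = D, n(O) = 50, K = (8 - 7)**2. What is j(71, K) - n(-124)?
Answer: -421/7 ≈ -60.143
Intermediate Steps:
K = 1 (K = 1**2 = 1)
j(D, U) = -D/7
j(71, K) - n(-124) = -1/7*71 - 1*50 = -71/7 - 50 = -421/7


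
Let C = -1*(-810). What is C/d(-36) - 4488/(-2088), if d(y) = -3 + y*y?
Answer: 104087/37497 ≈ 2.7759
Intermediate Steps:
d(y) = -3 + y²
C = 810
C/d(-36) - 4488/(-2088) = 810/(-3 + (-36)²) - 4488/(-2088) = 810/(-3 + 1296) - 4488*(-1/2088) = 810/1293 + 187/87 = 810*(1/1293) + 187/87 = 270/431 + 187/87 = 104087/37497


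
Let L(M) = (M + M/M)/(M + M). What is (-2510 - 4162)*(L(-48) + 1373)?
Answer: -18327845/2 ≈ -9.1639e+6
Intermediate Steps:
L(M) = (1 + M)/(2*M) (L(M) = (M + 1)/((2*M)) = (1 + M)*(1/(2*M)) = (1 + M)/(2*M))
(-2510 - 4162)*(L(-48) + 1373) = (-2510 - 4162)*((½)*(1 - 48)/(-48) + 1373) = -6672*((½)*(-1/48)*(-47) + 1373) = -6672*(47/96 + 1373) = -6672*131855/96 = -18327845/2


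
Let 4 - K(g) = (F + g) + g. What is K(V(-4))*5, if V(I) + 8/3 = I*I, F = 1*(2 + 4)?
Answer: -430/3 ≈ -143.33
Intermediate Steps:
F = 6 (F = 1*6 = 6)
V(I) = -8/3 + I**2 (V(I) = -8/3 + I*I = -8/3 + I**2)
K(g) = -2 - 2*g (K(g) = 4 - ((6 + g) + g) = 4 - (6 + 2*g) = 4 + (-6 - 2*g) = -2 - 2*g)
K(V(-4))*5 = (-2 - 2*(-8/3 + (-4)**2))*5 = (-2 - 2*(-8/3 + 16))*5 = (-2 - 2*40/3)*5 = (-2 - 80/3)*5 = -86/3*5 = -430/3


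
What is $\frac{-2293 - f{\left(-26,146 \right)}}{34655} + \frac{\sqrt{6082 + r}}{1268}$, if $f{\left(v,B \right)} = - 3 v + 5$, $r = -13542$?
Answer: $- \frac{2376}{34655} + \frac{i \sqrt{1865}}{634} \approx -0.068562 + 0.068116 i$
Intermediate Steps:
$f{\left(v,B \right)} = 5 - 3 v$
$\frac{-2293 - f{\left(-26,146 \right)}}{34655} + \frac{\sqrt{6082 + r}}{1268} = \frac{-2293 - \left(5 - -78\right)}{34655} + \frac{\sqrt{6082 - 13542}}{1268} = \left(-2293 - \left(5 + 78\right)\right) \frac{1}{34655} + \sqrt{-7460} \cdot \frac{1}{1268} = \left(-2293 - 83\right) \frac{1}{34655} + 2 i \sqrt{1865} \cdot \frac{1}{1268} = \left(-2293 - 83\right) \frac{1}{34655} + \frac{i \sqrt{1865}}{634} = \left(-2376\right) \frac{1}{34655} + \frac{i \sqrt{1865}}{634} = - \frac{2376}{34655} + \frac{i \sqrt{1865}}{634}$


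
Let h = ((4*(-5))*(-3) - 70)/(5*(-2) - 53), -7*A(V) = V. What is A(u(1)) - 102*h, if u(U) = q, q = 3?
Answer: -349/21 ≈ -16.619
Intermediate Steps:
u(U) = 3
A(V) = -V/7
h = 10/63 (h = (-20*(-3) - 70)/(-10 - 53) = (60 - 70)/(-63) = -10*(-1/63) = 10/63 ≈ 0.15873)
A(u(1)) - 102*h = -⅐*3 - 102*10/63 = -3/7 - 340/21 = -349/21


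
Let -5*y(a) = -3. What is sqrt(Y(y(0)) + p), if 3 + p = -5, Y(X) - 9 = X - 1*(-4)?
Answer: 2*sqrt(35)/5 ≈ 2.3664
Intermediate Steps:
y(a) = 3/5 (y(a) = -1/5*(-3) = 3/5)
Y(X) = 13 + X (Y(X) = 9 + (X - 1*(-4)) = 9 + (X + 4) = 9 + (4 + X) = 13 + X)
p = -8 (p = -3 - 5 = -8)
sqrt(Y(y(0)) + p) = sqrt((13 + 3/5) - 8) = sqrt(68/5 - 8) = sqrt(28/5) = 2*sqrt(35)/5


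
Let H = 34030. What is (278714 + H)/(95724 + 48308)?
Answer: 39093/18004 ≈ 2.1714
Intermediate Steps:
(278714 + H)/(95724 + 48308) = (278714 + 34030)/(95724 + 48308) = 312744/144032 = 312744*(1/144032) = 39093/18004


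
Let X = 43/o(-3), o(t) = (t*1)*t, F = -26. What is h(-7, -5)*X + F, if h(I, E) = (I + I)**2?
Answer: 8194/9 ≈ 910.44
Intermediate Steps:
o(t) = t**2 (o(t) = t*t = t**2)
h(I, E) = 4*I**2 (h(I, E) = (2*I)**2 = 4*I**2)
X = 43/9 (X = 43/((-3)**2) = 43/9 ≈ 4.7778)
h(-7, -5)*X + F = (4*(-7)**2)*(43/9) - 26 = (4*49)*(43/9) - 26 = 196*(43/9) - 26 = 8428/9 - 26 = 8194/9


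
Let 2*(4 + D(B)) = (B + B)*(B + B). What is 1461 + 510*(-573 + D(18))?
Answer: 37671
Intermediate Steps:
D(B) = -4 + 2*B² (D(B) = -4 + ((B + B)*(B + B))/2 = -4 + ((2*B)*(2*B))/2 = -4 + (4*B²)/2 = -4 + 2*B²)
1461 + 510*(-573 + D(18)) = 1461 + 510*(-573 + (-4 + 2*18²)) = 1461 + 510*(-573 + (-4 + 2*324)) = 1461 + 510*(-573 + (-4 + 648)) = 1461 + 510*(-573 + 644) = 1461 + 510*71 = 1461 + 36210 = 37671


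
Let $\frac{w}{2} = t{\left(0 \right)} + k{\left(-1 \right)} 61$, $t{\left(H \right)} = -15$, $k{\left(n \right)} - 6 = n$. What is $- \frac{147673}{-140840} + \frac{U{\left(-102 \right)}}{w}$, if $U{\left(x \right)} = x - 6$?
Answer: $\frac{3521981}{4084360} \approx 0.86231$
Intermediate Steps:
$k{\left(n \right)} = 6 + n$
$w = 580$ ($w = 2 \left(-15 + \left(6 - 1\right) 61\right) = 2 \left(-15 + 5 \cdot 61\right) = 2 \left(-15 + 305\right) = 2 \cdot 290 = 580$)
$U{\left(x \right)} = -6 + x$
$- \frac{147673}{-140840} + \frac{U{\left(-102 \right)}}{w} = - \frac{147673}{-140840} + \frac{-6 - 102}{580} = \left(-147673\right) \left(- \frac{1}{140840}\right) - \frac{27}{145} = \frac{147673}{140840} - \frac{27}{145} = \frac{3521981}{4084360}$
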